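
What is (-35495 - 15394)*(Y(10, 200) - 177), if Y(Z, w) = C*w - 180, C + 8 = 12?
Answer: -22543827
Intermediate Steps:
C = 4 (C = -8 + 12 = 4)
Y(Z, w) = -180 + 4*w (Y(Z, w) = 4*w - 180 = -180 + 4*w)
(-35495 - 15394)*(Y(10, 200) - 177) = (-35495 - 15394)*((-180 + 4*200) - 177) = -50889*((-180 + 800) - 177) = -50889*(620 - 177) = -50889*443 = -22543827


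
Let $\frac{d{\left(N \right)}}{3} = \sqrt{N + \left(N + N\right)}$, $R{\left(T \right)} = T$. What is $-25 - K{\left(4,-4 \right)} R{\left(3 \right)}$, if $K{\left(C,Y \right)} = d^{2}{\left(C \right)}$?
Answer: $-349$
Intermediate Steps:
$d{\left(N \right)} = 3 \sqrt{3} \sqrt{N}$ ($d{\left(N \right)} = 3 \sqrt{N + \left(N + N\right)} = 3 \sqrt{N + 2 N} = 3 \sqrt{3 N} = 3 \sqrt{3} \sqrt{N}$)
$K{\left(C,Y \right)} = 27 C$ ($K{\left(C,Y \right)} = \left(3 \sqrt{3} \sqrt{C}\right)^{2} = 27 C$)
$-25 - K{\left(4,-4 \right)} R{\left(3 \right)} = -25 - 27 \cdot 4 \cdot 3 = -25 - 108 \cdot 3 = -25 - 324 = -349$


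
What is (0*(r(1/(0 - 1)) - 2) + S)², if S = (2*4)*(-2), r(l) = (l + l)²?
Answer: 256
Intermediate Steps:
r(l) = 4*l² (r(l) = (2*l)² = 4*l²)
S = -16 (S = 8*(-2) = -16)
(0*(r(1/(0 - 1)) - 2) + S)² = (0*(4*(1/(0 - 1))² - 2) - 16)² = (0*(4*(1/(-1))² - 2) - 16)² = (0*(4*(-1)² - 2) - 16)² = (0*(4*1 - 2) - 16)² = (0*(4 - 2) - 16)² = (0*2 - 16)² = (0 - 16)² = (-16)² = 256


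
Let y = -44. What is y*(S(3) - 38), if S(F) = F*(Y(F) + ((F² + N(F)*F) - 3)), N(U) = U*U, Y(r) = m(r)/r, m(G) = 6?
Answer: -2948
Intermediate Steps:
Y(r) = 6/r
N(U) = U²
S(F) = F*(-3 + F² + F³ + 6/F) (S(F) = F*(6/F + ((F² + F²*F) - 3)) = F*(6/F + ((F² + F³) - 3)) = F*(6/F + (-3 + F² + F³)) = F*(-3 + F² + F³ + 6/F))
y*(S(3) - 38) = -44*((6 + 3*(-3 + 3² + 3³)) - 38) = -44*((6 + 3*(-3 + 9 + 27)) - 38) = -44*((6 + 3*33) - 38) = -44*((6 + 99) - 38) = -44*(105 - 38) = -44*67 = -2948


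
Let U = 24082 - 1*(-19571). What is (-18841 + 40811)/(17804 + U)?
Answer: 21970/61457 ≈ 0.35749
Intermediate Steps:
U = 43653 (U = 24082 + 19571 = 43653)
(-18841 + 40811)/(17804 + U) = (-18841 + 40811)/(17804 + 43653) = 21970/61457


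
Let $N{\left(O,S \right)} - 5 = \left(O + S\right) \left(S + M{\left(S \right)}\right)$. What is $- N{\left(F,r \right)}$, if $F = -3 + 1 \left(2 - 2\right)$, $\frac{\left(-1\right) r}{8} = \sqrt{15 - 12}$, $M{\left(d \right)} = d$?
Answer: $-389 - 48 \sqrt{3} \approx -472.14$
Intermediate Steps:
$r = - 8 \sqrt{3}$ ($r = - 8 \sqrt{15 - 12} = - 8 \sqrt{3} \approx -13.856$)
$F = -3$ ($F = -3 + 1 \cdot 0 = -3 + 0 = -3$)
$N{\left(O,S \right)} = 5 + 2 S \left(O + S\right)$ ($N{\left(O,S \right)} = 5 + \left(O + S\right) \left(S + S\right) = 5 + \left(O + S\right) 2 S = 5 + 2 S \left(O + S\right)$)
$- N{\left(F,r \right)} = - (5 + 2 \left(- 8 \sqrt{3}\right)^{2} + 2 \left(-3\right) \left(- 8 \sqrt{3}\right)) = - (5 + 2 \cdot 192 + 48 \sqrt{3}) = - (5 + 384 + 48 \sqrt{3}) = - (389 + 48 \sqrt{3}) = -389 - 48 \sqrt{3}$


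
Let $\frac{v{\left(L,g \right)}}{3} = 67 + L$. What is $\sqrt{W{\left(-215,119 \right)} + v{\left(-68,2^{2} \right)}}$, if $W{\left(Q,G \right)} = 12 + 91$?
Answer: $10$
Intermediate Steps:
$v{\left(L,g \right)} = 201 + 3 L$ ($v{\left(L,g \right)} = 3 \left(67 + L\right) = 201 + 3 L$)
$W{\left(Q,G \right)} = 103$
$\sqrt{W{\left(-215,119 \right)} + v{\left(-68,2^{2} \right)}} = \sqrt{103 + \left(201 + 3 \left(-68\right)\right)} = \sqrt{103 + \left(201 - 204\right)} = \sqrt{103 - 3} = \sqrt{100} = 10$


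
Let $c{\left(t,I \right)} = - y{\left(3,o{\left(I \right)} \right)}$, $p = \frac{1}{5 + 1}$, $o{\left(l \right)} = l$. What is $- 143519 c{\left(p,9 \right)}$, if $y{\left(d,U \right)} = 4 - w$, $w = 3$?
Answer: $143519$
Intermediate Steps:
$y{\left(d,U \right)} = 1$ ($y{\left(d,U \right)} = 4 - 3 = 1$)
$p = \frac{1}{6} \approx 0.16667$
$c{\left(t,I \right)} = -1$ ($c{\left(t,I \right)} = \left(-1\right) 1 = -1$)
$- 143519 c{\left(p,9 \right)} = \left(-143519\right) \left(-1\right) = 143519$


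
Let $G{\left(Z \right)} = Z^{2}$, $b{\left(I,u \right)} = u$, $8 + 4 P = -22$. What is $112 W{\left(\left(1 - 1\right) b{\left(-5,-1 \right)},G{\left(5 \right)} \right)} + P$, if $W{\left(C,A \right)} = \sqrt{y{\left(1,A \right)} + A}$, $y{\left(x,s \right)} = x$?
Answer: $- \frac{15}{2} + 112 \sqrt{26} \approx 563.59$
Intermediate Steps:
$P = - \frac{15}{2}$ ($P = -2 + \frac{1}{4} \left(-22\right) = -2 - \frac{11}{2} = - \frac{15}{2} \approx -7.5$)
$W{\left(C,A \right)} = \sqrt{1 + A}$
$112 W{\left(\left(1 - 1\right) b{\left(-5,-1 \right)},G{\left(5 \right)} \right)} + P = 112 \sqrt{1 + 5^{2}} - \frac{15}{2} = 112 \sqrt{1 + 25} - \frac{15}{2} = 112 \sqrt{26} - \frac{15}{2} = - \frac{15}{2} + 112 \sqrt{26}$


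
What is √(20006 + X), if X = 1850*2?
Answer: 3*√2634 ≈ 153.97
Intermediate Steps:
X = 3700
√(20006 + X) = √(20006 + 3700) = √23706 = 3*√2634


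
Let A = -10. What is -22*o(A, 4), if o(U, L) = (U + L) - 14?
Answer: 440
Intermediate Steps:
o(U, L) = -14 + L + U (o(U, L) = (L + U) - 14 = -14 + L + U)
-22*o(A, 4) = -22*(-14 + 4 - 10) = -22*(-20) = 440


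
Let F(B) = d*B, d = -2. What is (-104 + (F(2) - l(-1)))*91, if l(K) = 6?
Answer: -10374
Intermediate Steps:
F(B) = -2*B
(-104 + (F(2) - l(-1)))*91 = (-104 + (-2*2 - 1*6))*91 = (-104 + (-4 - 6))*91 = (-104 - 10)*91 = -114*91 = -10374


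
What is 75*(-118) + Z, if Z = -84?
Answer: -8934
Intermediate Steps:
75*(-118) + Z = 75*(-118) - 84 = -8850 - 84 = -8934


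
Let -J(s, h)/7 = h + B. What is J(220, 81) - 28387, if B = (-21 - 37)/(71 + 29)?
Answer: -1447497/50 ≈ -28950.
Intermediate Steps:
B = -29/50 (B = -58/100 = -58*1/100 = -29/50 ≈ -0.58000)
J(s, h) = 203/50 - 7*h (J(s, h) = -7*(h - 29/50) = -7*(-29/50 + h) = 203/50 - 7*h)
J(220, 81) - 28387 = (203/50 - 7*81) - 28387 = (203/50 - 567) - 28387 = -28147/50 - 28387 = -1447497/50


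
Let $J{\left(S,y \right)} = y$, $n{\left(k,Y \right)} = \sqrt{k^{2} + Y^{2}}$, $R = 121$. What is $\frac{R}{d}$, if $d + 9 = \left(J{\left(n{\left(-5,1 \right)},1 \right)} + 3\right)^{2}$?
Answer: $\frac{121}{7} \approx 17.286$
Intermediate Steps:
$n{\left(k,Y \right)} = \sqrt{Y^{2} + k^{2}}$
$d = 7$ ($d = -9 + \left(1 + 3\right)^{2} = -9 + 4^{2} = -9 + 16 = 7$)
$\frac{R}{d} = \frac{121}{7}$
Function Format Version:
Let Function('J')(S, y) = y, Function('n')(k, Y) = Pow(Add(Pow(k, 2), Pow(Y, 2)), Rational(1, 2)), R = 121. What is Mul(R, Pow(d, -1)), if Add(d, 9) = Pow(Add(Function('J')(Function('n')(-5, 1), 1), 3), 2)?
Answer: Rational(121, 7) ≈ 17.286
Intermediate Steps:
Function('n')(k, Y) = Pow(Add(Pow(Y, 2), Pow(k, 2)), Rational(1, 2))
d = 7 (d = Add(-9, Pow(Add(1, 3), 2)) = Add(-9, Pow(4, 2)) = Add(-9, 16) = 7)
Mul(R, Pow(d, -1)) = Mul(121, Pow(7, -1)) = Mul(121, Rational(1, 7)) = Rational(121, 7)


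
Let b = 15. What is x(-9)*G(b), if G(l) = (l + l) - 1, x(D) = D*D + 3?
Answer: 2436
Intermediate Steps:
x(D) = 3 + D**2 (x(D) = D**2 + 3 = 3 + D**2)
G(l) = -1 + 2*l (G(l) = 2*l - 1 = -1 + 2*l)
x(-9)*G(b) = (3 + (-9)**2)*(-1 + 2*15) = (3 + 81)*(-1 + 30) = 84*29 = 2436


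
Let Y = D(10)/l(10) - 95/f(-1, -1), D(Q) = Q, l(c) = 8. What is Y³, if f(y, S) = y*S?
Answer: -52734375/64 ≈ -8.2398e+5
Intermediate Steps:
f(y, S) = S*y
Y = -375/4 (Y = 10/8 - 95/((-1*(-1))) = 10*(⅛) - 95/1 = 5/4 - 95*1 = 5/4 - 95 = -375/4 ≈ -93.750)
Y³ = (-375/4)³ = -52734375/64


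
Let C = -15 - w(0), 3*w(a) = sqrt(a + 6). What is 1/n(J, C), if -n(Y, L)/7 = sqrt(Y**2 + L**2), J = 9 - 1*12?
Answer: -sqrt(6)/(14*sqrt(352 + 15*sqrt(6))) ≈ -0.0088739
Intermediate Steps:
J = -3 (J = 9 - 12 = -3)
w(a) = sqrt(6 + a)/3 (w(a) = sqrt(a + 6)/3 = sqrt(6 + a)/3)
C = -15 - sqrt(6)/3 (C = -15 - sqrt(6 + 0)/3 = -15 - sqrt(6)/3 ≈ -15.816)
n(Y, L) = -7*sqrt(L**2 + Y**2) (n(Y, L) = -7*sqrt(Y**2 + L**2) = -7*sqrt(L**2 + Y**2))
1/n(J, C) = 1/(-7*sqrt((-15 - sqrt(6)/3)**2 + (-3)**2)) = 1/(-7*sqrt((-15 - sqrt(6)/3)**2 + 9)) = 1/(-7*sqrt(9 + (-15 - sqrt(6)/3)**2)) = -1/(7*sqrt(9 + (-15 - sqrt(6)/3)**2))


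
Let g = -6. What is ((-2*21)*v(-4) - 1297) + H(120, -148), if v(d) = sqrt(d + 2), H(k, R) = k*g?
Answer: -2017 - 42*I*sqrt(2) ≈ -2017.0 - 59.397*I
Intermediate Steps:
H(k, R) = -6*k (H(k, R) = k*(-6) = -6*k)
v(d) = sqrt(2 + d)
((-2*21)*v(-4) - 1297) + H(120, -148) = ((-2*21)*sqrt(2 - 4) - 1297) - 6*120 = (-42*I*sqrt(2) - 1297) - 720 = (-1297 - 42*I*sqrt(2)) - 720 = -2017 - 42*I*sqrt(2)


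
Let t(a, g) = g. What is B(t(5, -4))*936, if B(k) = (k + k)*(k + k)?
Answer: 59904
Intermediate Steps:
B(k) = 4*k**2 (B(k) = (2*k)*(2*k) = 4*k**2)
B(t(5, -4))*936 = (4*(-4)**2)*936 = (4*16)*936 = 64*936 = 59904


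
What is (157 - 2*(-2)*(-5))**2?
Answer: 18769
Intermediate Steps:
(157 - 2*(-2)*(-5))**2 = (157 + 4*(-5))**2 = (157 - 20)**2 = 137**2 = 18769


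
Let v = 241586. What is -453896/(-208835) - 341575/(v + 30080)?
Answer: 51975295611/56733369110 ≈ 0.91613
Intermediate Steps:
-453896/(-208835) - 341575/(v + 30080) = -453896/(-208835) - 341575/(241586 + 30080) = -453896*(-1/208835) - 341575/271666 = 453896/208835 - 341575*1/271666 = 453896/208835 - 341575/271666 = 51975295611/56733369110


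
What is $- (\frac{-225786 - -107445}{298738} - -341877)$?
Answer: $- \frac{102131532885}{298738} \approx -3.4188 \cdot 10^{5}$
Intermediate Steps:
$- (\frac{-225786 - -107445}{298738} - -341877) = - (\left(-225786 + 107445\right) \frac{1}{298738} + 341877) = - (\left(-118341\right) \frac{1}{298738} + 341877) = - (- \frac{118341}{298738} + 341877) = \left(-1\right) \frac{102131532885}{298738} = - \frac{102131532885}{298738}$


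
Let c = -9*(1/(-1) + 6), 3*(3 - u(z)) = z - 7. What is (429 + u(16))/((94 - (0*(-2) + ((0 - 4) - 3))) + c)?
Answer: 429/56 ≈ 7.6607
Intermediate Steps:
u(z) = 16/3 - z/3 (u(z) = 3 - (z - 7)/3 = 3 - (-7 + z)/3 = 3 + (7/3 - z/3) = 16/3 - z/3)
c = -45 (c = -9*(-1 + 6) = -9*5 = -45)
(429 + u(16))/((94 - (0*(-2) + ((0 - 4) - 3))) + c) = (429 + (16/3 - ⅓*16))/((94 - (0*(-2) + ((0 - 4) - 3))) - 45) = (429 + (16/3 - 16/3))/((94 - (0 + (-4 - 3))) - 45) = (429 + 0)/((94 - (0 - 7)) - 45) = 429/((94 - 1*(-7)) - 45) = 429/((94 + 7) - 45) = 429/(101 - 45) = 429/56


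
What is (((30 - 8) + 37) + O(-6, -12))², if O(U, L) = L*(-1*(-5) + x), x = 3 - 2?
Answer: 169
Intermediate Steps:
x = 1
O(U, L) = 6*L (O(U, L) = L*(-1*(-5) + 1) = L*(5 + 1) = L*6 = 6*L)
(((30 - 8) + 37) + O(-6, -12))² = (((30 - 8) + 37) + 6*(-12))² = ((22 + 37) - 72)² = (59 - 72)² = (-13)² = 169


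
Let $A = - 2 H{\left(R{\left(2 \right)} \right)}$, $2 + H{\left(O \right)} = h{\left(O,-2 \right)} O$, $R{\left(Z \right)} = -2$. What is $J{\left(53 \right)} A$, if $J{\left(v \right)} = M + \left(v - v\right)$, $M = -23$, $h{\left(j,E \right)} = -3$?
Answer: $184$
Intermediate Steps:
$H{\left(O \right)} = -2 - 3 O$
$J{\left(v \right)} = -23$ ($J{\left(v \right)} = -23 + \left(v - v\right) = -23 + 0 = -23$)
$A = -8$ ($A = - 2 \left(-2 - -6\right) = - 2 \left(-2 + 6\right) = \left(-2\right) 4 = -8$)
$J{\left(53 \right)} A = \left(-23\right) \left(-8\right) = 184$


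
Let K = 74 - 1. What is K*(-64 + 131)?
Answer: 4891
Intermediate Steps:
K = 73
K*(-64 + 131) = 73*(-64 + 131) = 73*67 = 4891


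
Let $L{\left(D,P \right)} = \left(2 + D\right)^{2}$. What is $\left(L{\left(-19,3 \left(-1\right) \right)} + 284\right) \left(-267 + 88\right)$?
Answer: $-102567$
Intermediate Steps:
$\left(L{\left(-19,3 \left(-1\right) \right)} + 284\right) \left(-267 + 88\right) = \left(\left(2 - 19\right)^{2} + 284\right) \left(-267 + 88\right) = \left(\left(-17\right)^{2} + 284\right) \left(-179\right) = \left(289 + 284\right) \left(-179\right) = 573 \left(-179\right) = -102567$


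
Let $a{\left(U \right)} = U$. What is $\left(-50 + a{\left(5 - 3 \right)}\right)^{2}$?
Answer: $2304$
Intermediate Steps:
$\left(-50 + a{\left(5 - 3 \right)}\right)^{2} = \left(-50 + \left(5 - 3\right)\right)^{2} = \left(-50 + 2\right)^{2} = \left(-48\right)^{2} = 2304$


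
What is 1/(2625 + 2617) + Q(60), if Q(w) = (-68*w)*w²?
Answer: -76994495999/5242 ≈ -1.4688e+7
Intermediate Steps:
Q(w) = -68*w³
1/(2625 + 2617) + Q(60) = 1/(2625 + 2617) - 68*60³ = 1/5242 - 68*216000 = 1/5242 - 14688000 = -76994495999/5242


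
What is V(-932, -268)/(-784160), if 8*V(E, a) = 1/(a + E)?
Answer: 1/7527936000 ≈ 1.3284e-10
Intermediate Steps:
V(E, a) = 1/(8*(E + a)) (V(E, a) = 1/(8*(a + E)) = 1/(8*(E + a)))
V(-932, -268)/(-784160) = (1/(8*(-932 - 268)))/(-784160) = ((1/8)/(-1200))*(-1/784160) = ((1/8)*(-1/1200))*(-1/784160) = -1/9600*(-1/784160) = 1/7527936000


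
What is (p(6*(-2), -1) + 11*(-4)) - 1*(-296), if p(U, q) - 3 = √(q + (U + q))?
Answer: 255 + I*√14 ≈ 255.0 + 3.7417*I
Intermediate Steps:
p(U, q) = 3 + √(U + 2*q) (p(U, q) = 3 + √(q + (U + q)) = 3 + √(U + 2*q))
(p(6*(-2), -1) + 11*(-4)) - 1*(-296) = ((3 + √(6*(-2) + 2*(-1))) + 11*(-4)) - 1*(-296) = ((3 + √(-12 - 2)) - 44) + 296 = ((3 + √(-14)) - 44) + 296 = ((3 + I*√14) - 44) + 296 = (-41 + I*√14) + 296 = 255 + I*√14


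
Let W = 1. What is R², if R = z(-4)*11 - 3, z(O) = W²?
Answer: 64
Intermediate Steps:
z(O) = 1 (z(O) = 1² = 1)
R = 8 (R = 1*11 - 3 = 11 - 3 = 8)
R² = 8² = 64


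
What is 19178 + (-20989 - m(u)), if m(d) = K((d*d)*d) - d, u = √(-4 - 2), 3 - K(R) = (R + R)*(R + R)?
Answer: -2678 + I*√6 ≈ -2678.0 + 2.4495*I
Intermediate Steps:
K(R) = 3 - 4*R² (K(R) = 3 - (R + R)*(R + R) = 3 - 2*R*2*R = 3 - 4*R²)
u = I*√6 (u = √(-6) = I*√6 ≈ 2.4495*I)
m(d) = 3 - d - 4*d⁶ (m(d) = (3 - 4*d⁶) - d = 3 - d - 4*d⁶)
19178 + (-20989 - m(u)) = 19178 + (-20989 - (3 - I*√6 - 4*(I*√6)⁶)) = 19178 + (-20989 - (3 - I*√6 - 4*(-216))) = 19178 + (-20989 - (3 - I*√6 + 864)) = 19178 + (-20989 - (867 - I*√6)) = 19178 + (-20989 + (-867 + I*√6)) = 19178 + (-21856 + I*√6) = -2678 + I*√6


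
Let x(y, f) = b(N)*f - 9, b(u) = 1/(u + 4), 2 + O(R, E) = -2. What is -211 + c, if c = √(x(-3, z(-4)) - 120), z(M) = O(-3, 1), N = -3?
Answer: -211 + I*√133 ≈ -211.0 + 11.533*I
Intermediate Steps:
O(R, E) = -4 (O(R, E) = -2 - 2 = -4)
z(M) = -4
b(u) = 1/(4 + u)
x(y, f) = -9 + f (x(y, f) = f/(4 - 3) - 9 = f/1 - 9 = 1*f - 9 = f - 9 = -9 + f)
c = I*√133 (c = √((-9 - 4) - 120) = √(-13 - 120) = √(-133) = I*√133 ≈ 11.533*I)
-211 + c = -211 + I*√133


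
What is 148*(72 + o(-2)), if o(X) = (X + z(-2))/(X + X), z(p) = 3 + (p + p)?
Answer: 10767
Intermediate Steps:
z(p) = 3 + 2*p
o(X) = (-1 + X)/(2*X) (o(X) = (X + (3 + 2*(-2)))/(X + X) = (X + (3 - 4))/((2*X)) = (X - 1)*(1/(2*X)) = (-1 + X)*(1/(2*X)) = (-1 + X)/(2*X))
148*(72 + o(-2)) = 148*(72 + (½)*(-1 - 2)/(-2)) = 148*(72 + (½)*(-½)*(-3)) = 148*(72 + ¾) = 148*(291/4) = 10767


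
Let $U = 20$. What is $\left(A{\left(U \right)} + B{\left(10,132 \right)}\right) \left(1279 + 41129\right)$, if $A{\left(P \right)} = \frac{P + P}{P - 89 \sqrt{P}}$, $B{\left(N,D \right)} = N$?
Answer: $\frac{3348959760}{7901} - \frac{15097248 \sqrt{5}}{7901} \approx 4.1959 \cdot 10^{5}$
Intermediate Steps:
$A{\left(P \right)} = \frac{2 P}{P - 89 \sqrt{P}}$
$\left(A{\left(U \right)} + B{\left(10,132 \right)}\right) \left(1279 + 41129\right) = \left(2 \cdot 20 \frac{1}{20 - 89 \sqrt{20}} + 10\right) \left(1279 + 41129\right) = \left(2 \cdot 20 \frac{1}{20 - 89 \cdot 2 \sqrt{5}} + 10\right) 42408 = \left(2 \cdot 20 \frac{1}{20 - 178 \sqrt{5}} + 10\right) 42408 = \left(\frac{40}{20 - 178 \sqrt{5}} + 10\right) 42408 = \left(10 + \frac{40}{20 - 178 \sqrt{5}}\right) 42408 = 424080 + \frac{1696320}{20 - 178 \sqrt{5}}$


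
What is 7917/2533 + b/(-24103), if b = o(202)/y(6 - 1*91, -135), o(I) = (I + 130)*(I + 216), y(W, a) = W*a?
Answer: 128785151801/41210706825 ≈ 3.1250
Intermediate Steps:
o(I) = (130 + I)*(216 + I)
b = 138776/11475 (b = (28080 + 202² + 346*202)/(((6 - 1*91)*(-135))) = (28080 + 40804 + 69892)/(((6 - 91)*(-135))) = 138776/((-85*(-135))) = 138776/11475 ≈ 12.094)
7917/2533 + b/(-24103) = 7917/2533 + (138776/11475)/(-24103) = 7917*(1/2533) + (138776/11475)*(-1/24103) = 7917/2533 - 138776/276581925 = 128785151801/41210706825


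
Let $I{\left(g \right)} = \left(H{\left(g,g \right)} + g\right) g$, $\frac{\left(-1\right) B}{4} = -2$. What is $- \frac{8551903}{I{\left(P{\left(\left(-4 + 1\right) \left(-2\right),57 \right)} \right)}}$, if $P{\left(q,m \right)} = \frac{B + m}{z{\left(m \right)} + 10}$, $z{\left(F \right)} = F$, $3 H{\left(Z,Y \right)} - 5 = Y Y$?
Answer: $- \frac{2572096001989}{860925} \approx -2.9876 \cdot 10^{6}$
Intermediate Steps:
$H{\left(Z,Y \right)} = \frac{5}{3} + \frac{Y^{2}}{3}$ ($H{\left(Z,Y \right)} = \frac{5}{3} + \frac{Y Y}{3} = \frac{5}{3} + \frac{Y^{2}}{3}$)
$B = 8$ ($B = \left(-4\right) \left(-2\right) = 8$)
$P{\left(q,m \right)} = \frac{8 + m}{10 + m}$ ($P{\left(q,m \right)} = \frac{8 + m}{m + 10} = \frac{8 + m}{10 + m}$)
$I{\left(g \right)} = g \left(\frac{5}{3} + g + \frac{g^{2}}{3}\right)$ ($I{\left(g \right)} = \left(\left(\frac{5}{3} + \frac{g^{2}}{3}\right) + g\right) g = \left(\frac{5}{3} + g + \frac{g^{2}}{3}\right) g = g \left(\frac{5}{3} + g + \frac{g^{2}}{3}\right)$)
$- \frac{8551903}{I{\left(P{\left(\left(-4 + 1\right) \left(-2\right),57 \right)} \right)}} = - \frac{8551903}{\frac{1}{3} \frac{8 + 57}{10 + 57} \left(5 + \left(\frac{8 + 57}{10 + 57}\right)^{2} + 3 \frac{8 + 57}{10 + 57}\right)} = - \frac{8551903}{\frac{1}{3} \cdot \frac{1}{67} \cdot 65 \left(5 + \left(\frac{1}{67} \cdot 65\right)^{2} + 3 \cdot \frac{1}{67} \cdot 65\right)} = - \frac{8551903}{\frac{1}{3} \cdot \frac{65}{67} \left(5 + \left(\frac{65}{67}\right)^{2} + 3 \cdot \frac{65}{67}\right)} = - \frac{8551903}{\frac{1}{3} \cdot \frac{65}{67} \left(5 + \frac{4225}{4489} + \frac{195}{67}\right)} = - \frac{8551903}{\frac{1}{3} \cdot \frac{65}{67} \cdot \frac{39735}{4489}} = - \frac{8551903}{\frac{860925}{300763}} = \left(-8551903\right) \frac{300763}{860925} = - \frac{2572096001989}{860925}$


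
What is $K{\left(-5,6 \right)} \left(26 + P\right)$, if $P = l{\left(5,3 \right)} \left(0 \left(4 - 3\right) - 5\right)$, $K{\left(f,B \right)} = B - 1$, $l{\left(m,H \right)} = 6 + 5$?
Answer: $-145$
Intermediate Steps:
$l{\left(m,H \right)} = 11$
$K{\left(f,B \right)} = -1 + B$ ($K{\left(f,B \right)} = B - 1 = -1 + B$)
$P = -55$ ($P = 11 \left(0 \left(4 - 3\right) - 5\right) = 11 \left(0 \cdot 1 - 5\right) = 11 \left(0 - 5\right) = 11 \left(-5\right) = -55$)
$K{\left(-5,6 \right)} \left(26 + P\right) = \left(-1 + 6\right) \left(26 - 55\right) = 5 \left(-29\right) = -145$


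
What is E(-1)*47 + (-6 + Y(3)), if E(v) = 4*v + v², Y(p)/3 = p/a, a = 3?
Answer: -144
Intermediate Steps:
Y(p) = p (Y(p) = 3*(p/3) = p)
E(v) = v² + 4*v
E(-1)*47 + (-6 + Y(3)) = -(4 - 1)*47 + (-6 + 3) = -1*3*47 - 3 = -3*47 - 3 = -141 - 3 = -144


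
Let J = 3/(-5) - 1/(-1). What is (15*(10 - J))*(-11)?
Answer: -1584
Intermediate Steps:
J = ⅖ (J = 3*(-⅕) - 1*(-1) = -⅗ + 1 = ⅖ ≈ 0.40000)
(15*(10 - J))*(-11) = (15*(10 - 1*⅖))*(-11) = (15*(10 - ⅖))*(-11) = (15*(48/5))*(-11) = 144*(-11) = -1584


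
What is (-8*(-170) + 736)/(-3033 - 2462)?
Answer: -2096/5495 ≈ -0.38144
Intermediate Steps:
(-8*(-170) + 736)/(-3033 - 2462) = (1360 + 736)/(-5495) = 2096*(-1/5495) = -2096/5495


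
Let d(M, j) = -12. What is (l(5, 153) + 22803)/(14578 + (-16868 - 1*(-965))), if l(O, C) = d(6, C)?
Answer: -22791/1325 ≈ -17.201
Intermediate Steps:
l(O, C) = -12
(l(5, 153) + 22803)/(14578 + (-16868 - 1*(-965))) = (-12 + 22803)/(14578 + (-16868 - 1*(-965))) = 22791/(14578 + (-16868 + 965)) = 22791/(14578 - 15903) = 22791/(-1325) = 22791*(-1/1325) = -22791/1325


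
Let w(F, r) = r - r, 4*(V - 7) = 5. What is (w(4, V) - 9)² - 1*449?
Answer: -368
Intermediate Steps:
V = 33/4 (V = 7 + (¼)*5 = 7 + 5/4 = 33/4 ≈ 8.2500)
w(F, r) = 0
(w(4, V) - 9)² - 1*449 = (0 - 9)² - 1*449 = (-9)² - 449 = 81 - 449 = -368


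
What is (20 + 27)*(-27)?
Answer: -1269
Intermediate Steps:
(20 + 27)*(-27) = 47*(-27) = -1269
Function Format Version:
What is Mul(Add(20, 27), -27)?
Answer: -1269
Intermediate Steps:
Mul(Add(20, 27), -27) = Mul(47, -27) = -1269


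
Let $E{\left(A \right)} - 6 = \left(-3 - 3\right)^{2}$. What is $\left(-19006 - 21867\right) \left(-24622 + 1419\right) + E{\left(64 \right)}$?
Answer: $948376261$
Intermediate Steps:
$E{\left(A \right)} = 42$ ($E{\left(A \right)} = 6 + \left(-3 - 3\right)^{2} = 6 + \left(-6\right)^{2} = 6 + 36 = 42$)
$\left(-19006 - 21867\right) \left(-24622 + 1419\right) + E{\left(64 \right)} = \left(-19006 - 21867\right) \left(-24622 + 1419\right) + 42 = \left(-40873\right) \left(-23203\right) + 42 = 948376219 + 42 = 948376261$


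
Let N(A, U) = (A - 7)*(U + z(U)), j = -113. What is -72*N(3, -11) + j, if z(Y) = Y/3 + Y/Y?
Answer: -4049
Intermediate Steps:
z(Y) = 1 + Y/3 (z(Y) = Y*(⅓) + 1 = Y/3 + 1 = 1 + Y/3)
N(A, U) = (1 + 4*U/3)*(-7 + A) (N(A, U) = (A - 7)*(U + (1 + U/3)) = (-7 + A)*(1 + 4*U/3) = (1 + 4*U/3)*(-7 + A))
-72*N(3, -11) + j = -72*(-7 + 3 - 28/3*(-11) + (4/3)*3*(-11)) - 113 = -72*(-7 + 3 + 308/3 - 44) - 113 = -72*164/3 - 113 = -3936 - 113 = -4049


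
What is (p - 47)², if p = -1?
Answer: 2304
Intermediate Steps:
(p - 47)² = (-1 - 47)² = (-48)² = 2304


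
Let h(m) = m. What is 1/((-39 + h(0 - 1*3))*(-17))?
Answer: 1/714 ≈ 0.0014006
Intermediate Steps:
1/((-39 + h(0 - 1*3))*(-17)) = 1/((-39 + (0 - 1*3))*(-17)) = 1/((-39 + (0 - 3))*(-17)) = 1/((-39 - 3)*(-17)) = 1/(-42*(-17)) = 1/714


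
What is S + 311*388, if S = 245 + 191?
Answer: 121104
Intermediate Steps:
S = 436
S + 311*388 = 436 + 311*388 = 436 + 120668 = 121104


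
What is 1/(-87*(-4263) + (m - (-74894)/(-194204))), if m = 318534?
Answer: 97102/66943537883 ≈ 1.4505e-6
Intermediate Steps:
1/(-87*(-4263) + (m - (-74894)/(-194204))) = 1/(-87*(-4263) + (318534 - (-74894)/(-194204))) = 1/(370881 + (318534 - (-74894)*(-1)/194204)) = 1/(370881 + (318534 - 1*37447/97102)) = 1/(370881 + (318534 - 37447/97102)) = 1/(370881 + 30930251021/97102) = 1/(66943537883/97102) = 97102/66943537883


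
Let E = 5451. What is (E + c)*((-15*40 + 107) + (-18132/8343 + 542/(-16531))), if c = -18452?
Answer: 1092178374259/169641 ≈ 6.4382e+6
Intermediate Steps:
(E + c)*((-15*40 + 107) + (-18132/8343 + 542/(-16531))) = (5451 - 18452)*((-15*40 + 107) + (-18132/8343 + 542/(-16531))) = -13001*((-600 + 107) + (-18132*1/8343 + 542*(-1/16531))) = -13001*(-493 + (-6044/2781 - 2/61)) = -13001*(-493 - 374246/169641) = -13001*(-84007259/169641) = 1092178374259/169641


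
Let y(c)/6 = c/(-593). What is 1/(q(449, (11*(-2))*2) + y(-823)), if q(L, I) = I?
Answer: -593/21154 ≈ -0.028033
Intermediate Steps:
y(c) = -6*c/593 (y(c) = 6*(c/(-593)) = 6*(c*(-1/593)) = 6*(-c/593) = -6*c/593)
1/(q(449, (11*(-2))*2) + y(-823)) = 1/((11*(-2))*2 - 6/593*(-823)) = 1/(-22*2 + 4938/593) = 1/(-44 + 4938/593) = 1/(-21154/593) = -593/21154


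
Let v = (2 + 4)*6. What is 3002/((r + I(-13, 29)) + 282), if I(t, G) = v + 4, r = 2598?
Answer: 1501/1460 ≈ 1.0281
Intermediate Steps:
v = 36 (v = 6*6 = 36)
I(t, G) = 40 (I(t, G) = 36 + 4 = 40)
3002/((r + I(-13, 29)) + 282) = 3002/((2598 + 40) + 282) = 3002/(2638 + 282) = 3002/2920 = 3002*(1/2920) = 1501/1460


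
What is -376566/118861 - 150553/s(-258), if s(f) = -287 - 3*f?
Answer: -18078267775/57885307 ≈ -312.31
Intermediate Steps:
-376566/118861 - 150553/s(-258) = -376566/118861 - 150553/(-287 - 3*(-258)) = -376566*1/118861 - 150553/(-287 + 774) = -376566/118861 - 150553/487 = -18078267775/57885307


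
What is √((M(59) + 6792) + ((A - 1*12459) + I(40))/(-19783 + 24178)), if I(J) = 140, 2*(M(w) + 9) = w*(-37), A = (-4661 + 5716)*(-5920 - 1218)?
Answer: √34127142770/2930 ≈ 63.050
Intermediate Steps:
A = -7530590 (A = 1055*(-7138) = -7530590)
M(w) = -9 - 37*w/2 (M(w) = -9 + (w*(-37))/2 = -9 + (-37*w)/2 = -9 - 37*w/2)
√((M(59) + 6792) + ((A - 1*12459) + I(40))/(-19783 + 24178)) = √(((-9 - 37/2*59) + 6792) + ((-7530590 - 1*12459) + 140)/(-19783 + 24178)) = √(((-9 - 2183/2) + 6792) + ((-7530590 - 12459) + 140)/4395) = √((-2201/2 + 6792) + (-7543049 + 140)*(1/4395)) = √(11383/2 - 7542909*1/4395) = √(11383/2 - 2514303/1465) = √(11647489/2930) = √34127142770/2930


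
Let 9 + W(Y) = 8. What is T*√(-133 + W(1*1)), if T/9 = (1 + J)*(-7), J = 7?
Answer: -504*I*√134 ≈ -5834.2*I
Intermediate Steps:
W(Y) = -1 (W(Y) = -9 + 8 = -1)
T = -504 (T = 9*((1 + 7)*(-7)) = 9*(8*(-7)) = 9*(-56) = -504)
T*√(-133 + W(1*1)) = -504*√(-133 - 1) = -504*I*√134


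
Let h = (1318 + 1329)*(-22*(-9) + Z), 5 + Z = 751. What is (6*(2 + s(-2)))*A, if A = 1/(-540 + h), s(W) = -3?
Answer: -3/1249114 ≈ -2.4017e-6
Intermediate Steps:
Z = 746 (Z = -5 + 751 = 746)
h = 2498768 (h = (1318 + 1329)*(-22*(-9) + 746) = 2647*(198 + 746) = 2647*944 = 2498768)
A = 1/2498228 (A = 1/(-540 + 2498768) = 1/2498228 ≈ 4.0028e-7)
(6*(2 + s(-2)))*A = (6*(2 - 3))*(1/2498228) = (6*(-1))*(1/2498228) = -6*1/2498228 = -3/1249114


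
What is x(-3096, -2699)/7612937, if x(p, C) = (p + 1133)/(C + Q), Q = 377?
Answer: 1963/17677239714 ≈ 1.1105e-7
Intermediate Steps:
x(p, C) = (1133 + p)/(377 + C) (x(p, C) = (p + 1133)/(C + 377) = (1133 + p)/(377 + C))
x(-3096, -2699)/7612937 = ((1133 - 3096)/(377 - 2699))/7612937 = (-1963/(-2322))*(1/7612937) = -1/2322*(-1963)*(1/7612937) = (1963/2322)*(1/7612937) = 1963/17677239714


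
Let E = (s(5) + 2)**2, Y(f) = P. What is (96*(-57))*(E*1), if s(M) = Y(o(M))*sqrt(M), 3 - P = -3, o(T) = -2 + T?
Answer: -1006848 - 131328*sqrt(5) ≈ -1.3005e+6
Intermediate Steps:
P = 6 (P = 3 - 1*(-3) = 3 + 3 = 6)
Y(f) = 6
s(M) = 6*sqrt(M)
E = (2 + 6*sqrt(5))**2 (E = (6*sqrt(5) + 2)**2 = (2 + 6*sqrt(5))**2 ≈ 237.67)
(96*(-57))*(E*1) = (96*(-57))*((184 + 24*sqrt(5))*1) = -5472*(184 + 24*sqrt(5)) = -1006848 - 131328*sqrt(5)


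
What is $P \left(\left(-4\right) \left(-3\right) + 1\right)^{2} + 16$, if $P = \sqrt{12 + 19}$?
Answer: $16 + 169 \sqrt{31} \approx 956.95$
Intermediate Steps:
$P = \sqrt{31} \approx 5.5678$
$P \left(\left(-4\right) \left(-3\right) + 1\right)^{2} + 16 = \sqrt{31} \left(\left(-4\right) \left(-3\right) + 1\right)^{2} + 16 = \sqrt{31} \left(12 + 1\right)^{2} + 16 = \sqrt{31} \cdot 13^{2} + 16 = \sqrt{31} \cdot 169 + 16 = 169 \sqrt{31} + 16 = 16 + 169 \sqrt{31}$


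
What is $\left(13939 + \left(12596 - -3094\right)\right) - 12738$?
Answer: $16891$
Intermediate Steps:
$\left(13939 + \left(12596 - -3094\right)\right) - 12738 = \left(13939 + \left(12596 + 3094\right)\right) - 12738 = \left(13939 + 15690\right) - 12738 = 29629 - 12738 = 16891$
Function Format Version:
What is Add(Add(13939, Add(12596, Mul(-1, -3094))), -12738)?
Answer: 16891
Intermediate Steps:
Add(Add(13939, Add(12596, Mul(-1, -3094))), -12738) = Add(Add(13939, Add(12596, 3094)), -12738) = Add(Add(13939, 15690), -12738) = Add(29629, -12738) = 16891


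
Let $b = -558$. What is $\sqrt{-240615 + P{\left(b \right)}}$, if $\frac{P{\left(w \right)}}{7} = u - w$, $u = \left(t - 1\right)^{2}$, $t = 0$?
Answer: $i \sqrt{236702} \approx 486.52 i$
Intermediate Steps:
$u = 1$ ($u = \left(0 - 1\right)^{2} = \left(-1\right)^{2} = 1$)
$P{\left(w \right)} = 7 - 7 w$ ($P{\left(w \right)} = 7 \left(1 - w\right) = 7 - 7 w$)
$\sqrt{-240615 + P{\left(b \right)}} = \sqrt{-240615 + \left(7 - -3906\right)} = \sqrt{-240615 + \left(7 + 3906\right)} = \sqrt{-240615 + 3913} = \sqrt{-236702} = i \sqrt{236702}$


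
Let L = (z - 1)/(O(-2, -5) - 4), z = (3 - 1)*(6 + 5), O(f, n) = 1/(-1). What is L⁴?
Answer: 194481/625 ≈ 311.17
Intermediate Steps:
O(f, n) = -1 (O(f, n) = 1*(-1) = -1)
z = 22 (z = 2*11 = 22)
L = -21/5 (L = (22 - 1)/(-1 - 4) = 21/(-5) = 21*(-⅕) = -21/5 ≈ -4.2000)
L⁴ = (-21/5)⁴ = 194481/625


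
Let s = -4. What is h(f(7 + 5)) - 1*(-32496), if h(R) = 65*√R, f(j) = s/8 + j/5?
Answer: 32496 + 13*√190/2 ≈ 32586.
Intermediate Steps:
f(j) = -½ + j/5 (f(j) = -4/8 + j/5 = -4*⅛ + j*(⅕) = -½ + j/5)
h(f(7 + 5)) - 1*(-32496) = 65*√(-½ + (7 + 5)/5) - 1*(-32496) = 65*√(-½ + (⅕)*12) + 32496 = 65*√(-½ + 12/5) + 32496 = 65*√(19/10) + 32496 = 65*(√190/10) + 32496 = 13*√190/2 + 32496 = 32496 + 13*√190/2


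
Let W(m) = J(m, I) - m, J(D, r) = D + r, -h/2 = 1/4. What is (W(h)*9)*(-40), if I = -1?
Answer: 360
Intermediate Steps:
h = -½ (h = -2/4 = -2*¼ = -½ ≈ -0.50000)
W(m) = -1 (W(m) = (m - 1) - m = (-1 + m) - m = -1)
(W(h)*9)*(-40) = -1*9*(-40) = -9*(-40) = 360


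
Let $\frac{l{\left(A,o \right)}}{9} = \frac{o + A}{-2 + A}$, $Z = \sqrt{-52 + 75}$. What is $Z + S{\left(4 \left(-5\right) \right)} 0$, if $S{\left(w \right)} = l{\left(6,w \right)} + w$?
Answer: $\sqrt{23} \approx 4.7958$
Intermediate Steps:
$Z = \sqrt{23} \approx 4.7958$
$l{\left(A,o \right)} = \frac{9 \left(A + o\right)}{-2 + A}$ ($l{\left(A,o \right)} = 9 \frac{o + A}{-2 + A} = 9 \frac{A + o}{-2 + A} = \frac{9 \left(A + o\right)}{-2 + A}$)
$S{\left(w \right)} = \frac{27}{2} + \frac{13 w}{4}$ ($S{\left(w \right)} = \frac{9 \left(6 + w\right)}{-2 + 6} + w = \frac{9 \left(6 + w\right)}{4} + w = 9 \cdot \frac{1}{4} \left(6 + w\right) + w = \left(\frac{27}{2} + \frac{9 w}{4}\right) + w = \frac{27}{2} + \frac{13 w}{4}$)
$Z + S{\left(4 \left(-5\right) \right)} 0 = \sqrt{23} + \left(\frac{27}{2} + \frac{13 \cdot 4 \left(-5\right)}{4}\right) 0 = \sqrt{23} + \left(\frac{27}{2} + \frac{13}{4} \left(-20\right)\right) 0 = \sqrt{23} + \left(\frac{27}{2} - 65\right) 0 = \sqrt{23} - 0 = \sqrt{23} + 0 = \sqrt{23}$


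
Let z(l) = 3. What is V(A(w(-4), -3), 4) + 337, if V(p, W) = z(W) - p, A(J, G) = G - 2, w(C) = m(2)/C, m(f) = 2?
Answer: 345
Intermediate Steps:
w(C) = 2/C
A(J, G) = -2 + G
V(p, W) = 3 - p
V(A(w(-4), -3), 4) + 337 = (3 - (-2 - 3)) + 337 = (3 - 1*(-5)) + 337 = (3 + 5) + 337 = 8 + 337 = 345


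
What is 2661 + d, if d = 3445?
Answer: 6106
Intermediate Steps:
2661 + d = 2661 + 3445 = 6106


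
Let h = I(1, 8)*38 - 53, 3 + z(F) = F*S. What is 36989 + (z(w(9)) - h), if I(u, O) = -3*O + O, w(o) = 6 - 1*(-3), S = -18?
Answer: 37485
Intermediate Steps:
w(o) = 9 (w(o) = 6 + 3 = 9)
I(u, O) = -2*O
z(F) = -3 - 18*F (z(F) = -3 + F*(-18) = -3 - 18*F)
h = -661 (h = -2*8*38 - 53 = -16*38 - 53 = -608 - 53 = -661)
36989 + (z(w(9)) - h) = 36989 + ((-3 - 18*9) - 1*(-661)) = 36989 + ((-3 - 162) + 661) = 36989 + (-165 + 661) = 36989 + 496 = 37485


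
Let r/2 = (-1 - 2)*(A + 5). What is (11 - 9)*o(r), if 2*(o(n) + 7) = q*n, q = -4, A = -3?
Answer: 34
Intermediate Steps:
r = -12 (r = 2*((-1 - 2)*(-3 + 5)) = 2*(-3*2) = 2*(-6) = -12)
o(n) = -7 - 2*n (o(n) = -7 + (-4*n)/2 = -7 - 2*n)
(11 - 9)*o(r) = (11 - 9)*(-7 - 2*(-12)) = 2*(-7 + 24) = 2*17 = 34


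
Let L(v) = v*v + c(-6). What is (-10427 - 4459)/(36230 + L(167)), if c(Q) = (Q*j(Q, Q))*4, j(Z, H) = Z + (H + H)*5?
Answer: -4962/21901 ≈ -0.22656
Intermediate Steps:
j(Z, H) = Z + 10*H (j(Z, H) = Z + (2*H)*5 = Z + 10*H)
c(Q) = 44*Q² (c(Q) = (Q*(Q + 10*Q))*4 = (Q*(11*Q))*4 = (11*Q²)*4 = 44*Q²)
L(v) = 1584 + v² (L(v) = v*v + 44*(-6)² = v² + 44*36 = v² + 1584 = 1584 + v²)
(-10427 - 4459)/(36230 + L(167)) = (-10427 - 4459)/(36230 + (1584 + 167²)) = -14886/(36230 + (1584 + 27889)) = -14886/(36230 + 29473) = -14886/65703 = -14886*1/65703 = -4962/21901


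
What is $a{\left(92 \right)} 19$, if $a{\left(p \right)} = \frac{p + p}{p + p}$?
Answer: $19$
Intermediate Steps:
$a{\left(p \right)} = 1$ ($a{\left(p \right)} = \frac{2 p}{2 p} = 2 p \frac{1}{2 p} = 1$)
$a{\left(92 \right)} 19 = 1 \cdot 19 = 19$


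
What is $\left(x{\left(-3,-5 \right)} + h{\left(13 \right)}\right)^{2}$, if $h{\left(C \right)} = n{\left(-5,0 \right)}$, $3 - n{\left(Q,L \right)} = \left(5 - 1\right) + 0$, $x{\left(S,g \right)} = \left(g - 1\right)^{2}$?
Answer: $1225$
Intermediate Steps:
$x{\left(S,g \right)} = \left(-1 + g\right)^{2}$
$n{\left(Q,L \right)} = -1$ ($n{\left(Q,L \right)} = 3 - \left(\left(5 - 1\right) + 0\right) = 3 - \left(4 + 0\right) = 3 - 4 = -1$)
$h{\left(C \right)} = -1$
$\left(x{\left(-3,-5 \right)} + h{\left(13 \right)}\right)^{2} = \left(\left(-1 - 5\right)^{2} - 1\right)^{2} = \left(\left(-6\right)^{2} - 1\right)^{2} = \left(36 - 1\right)^{2} = 35^{2} = 1225$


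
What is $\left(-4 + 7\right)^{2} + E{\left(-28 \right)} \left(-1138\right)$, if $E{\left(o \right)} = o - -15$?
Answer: $14803$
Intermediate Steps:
$E{\left(o \right)} = 15 + o$ ($E{\left(o \right)} = o + 15 = 15 + o$)
$\left(-4 + 7\right)^{2} + E{\left(-28 \right)} \left(-1138\right) = \left(-4 + 7\right)^{2} + \left(15 - 28\right) \left(-1138\right) = 3^{2} - -14794 = 9 + 14794 = 14803$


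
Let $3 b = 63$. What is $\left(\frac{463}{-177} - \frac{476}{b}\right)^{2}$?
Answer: $\frac{20025625}{31329} \approx 639.2$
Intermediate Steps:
$b = 21$ ($b = \frac{1}{3} \cdot 63 = 21$)
$\left(\frac{463}{-177} - \frac{476}{b}\right)^{2} = \left(\frac{463}{-177} - \frac{476}{21}\right)^{2} = \left(463 \left(- \frac{1}{177}\right) - \frac{68}{3}\right)^{2} = \left(- \frac{463}{177} - \frac{68}{3}\right)^{2} = \left(- \frac{4475}{177}\right)^{2} = \frac{20025625}{31329}$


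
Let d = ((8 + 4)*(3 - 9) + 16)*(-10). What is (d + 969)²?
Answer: 2337841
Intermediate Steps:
d = 560 (d = (12*(-6) + 16)*(-10) = (-72 + 16)*(-10) = -56*(-10) = 560)
(d + 969)² = (560 + 969)² = 1529² = 2337841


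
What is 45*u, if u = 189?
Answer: 8505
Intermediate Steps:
45*u = 45*189 = 8505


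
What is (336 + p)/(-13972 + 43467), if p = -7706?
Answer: -1474/5899 ≈ -0.24987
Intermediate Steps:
(336 + p)/(-13972 + 43467) = (336 - 7706)/(-13972 + 43467) = -7370/29495 = -7370*1/29495 = -1474/5899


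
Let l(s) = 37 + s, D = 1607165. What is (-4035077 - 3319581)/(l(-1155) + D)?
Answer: -7354658/1606047 ≈ -4.5794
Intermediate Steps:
(-4035077 - 3319581)/(l(-1155) + D) = (-4035077 - 3319581)/((37 - 1155) + 1607165) = -7354658/(-1118 + 1607165) = -7354658/1606047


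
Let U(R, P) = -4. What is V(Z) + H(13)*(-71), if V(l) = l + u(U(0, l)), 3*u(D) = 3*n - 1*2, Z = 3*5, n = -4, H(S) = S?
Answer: -2738/3 ≈ -912.67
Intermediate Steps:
Z = 15
u(D) = -14/3 (u(D) = (3*(-4) - 1*2)/3 = (-12 - 2)/3 = (⅓)*(-14) = -14/3)
V(l) = -14/3 + l (V(l) = l - 14/3 = -14/3 + l)
V(Z) + H(13)*(-71) = (-14/3 + 15) + 13*(-71) = 31/3 - 923 = -2738/3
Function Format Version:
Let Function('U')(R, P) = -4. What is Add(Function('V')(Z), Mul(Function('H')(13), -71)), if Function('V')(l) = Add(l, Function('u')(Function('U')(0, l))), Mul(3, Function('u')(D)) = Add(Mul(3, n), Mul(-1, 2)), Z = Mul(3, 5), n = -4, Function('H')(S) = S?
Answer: Rational(-2738, 3) ≈ -912.67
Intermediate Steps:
Z = 15
Function('u')(D) = Rational(-14, 3) (Function('u')(D) = Mul(Rational(1, 3), Add(Mul(3, -4), Mul(-1, 2))) = Mul(Rational(1, 3), Add(-12, -2)) = Mul(Rational(1, 3), -14) = Rational(-14, 3))
Function('V')(l) = Add(Rational(-14, 3), l) (Function('V')(l) = Add(l, Rational(-14, 3)) = Add(Rational(-14, 3), l))
Add(Function('V')(Z), Mul(Function('H')(13), -71)) = Add(Add(Rational(-14, 3), 15), Mul(13, -71)) = Add(Rational(31, 3), -923) = Rational(-2738, 3)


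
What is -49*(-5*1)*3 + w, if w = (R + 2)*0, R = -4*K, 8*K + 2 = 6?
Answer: 735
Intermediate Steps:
K = 1/2 (K = -1/4 + (1/8)*6 = -1/4 + 3/4 = 1/2 ≈ 0.50000)
R = -2 (R = -4*1/2 = -2)
w = 0 (w = (-2 + 2)*0 = 0*0 = 0)
-49*(-5*1)*3 + w = -49*(-5*1)*3 + 0 = -(-245)*3 + 0 = -49*(-15) + 0 = 735 + 0 = 735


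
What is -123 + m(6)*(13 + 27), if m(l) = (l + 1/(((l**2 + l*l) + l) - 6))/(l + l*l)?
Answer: -44329/378 ≈ -117.27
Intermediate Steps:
m(l) = (l + 1/(-6 + l + 2*l**2))/(l + l**2) (m(l) = (l + 1/(((l**2 + l**2) + l) - 6))/(l + l**2) = (l + 1/((2*l**2 + l) - 6))/(l + l**2) = (l + 1/((l + 2*l**2) - 6))/(l + l**2) = (l + 1/(-6 + l + 2*l**2))/(l + l**2))
-123 + m(6)*(13 + 27) = -123 + ((1 + 6**2 - 6*6 + 2*6**3)/(6*(-6 - 5*6 + 2*6**3 + 3*6**2)))*(13 + 27) = -123 + ((1 + 36 - 36 + 2*216)/(6*(-6 - 30 + 2*216 + 3*36)))*40 = -123 + ((1 + 36 - 36 + 432)/(6*(-6 - 30 + 432 + 108)))*40 = -123 + ((1/6)*433/504)*40 = -123 + ((1/6)*(1/504)*433)*40 = -123 + (433/3024)*40 = -123 + 2165/378 = -44329/378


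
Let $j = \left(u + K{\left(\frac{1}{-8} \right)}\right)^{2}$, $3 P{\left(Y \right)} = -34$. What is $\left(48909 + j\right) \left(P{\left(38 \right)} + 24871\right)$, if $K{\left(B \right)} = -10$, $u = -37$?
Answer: $\frac{3812329322}{3} \approx 1.2708 \cdot 10^{9}$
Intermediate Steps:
$P{\left(Y \right)} = - \frac{34}{3}$ ($P{\left(Y \right)} = \frac{1}{3} \left(-34\right) = - \frac{34}{3}$)
$j = 2209$ ($j = \left(-37 - 10\right)^{2} = \left(-47\right)^{2} = 2209$)
$\left(48909 + j\right) \left(P{\left(38 \right)} + 24871\right) = \left(48909 + 2209\right) \left(- \frac{34}{3} + 24871\right) = 51118 \cdot \frac{74579}{3} = \frac{3812329322}{3}$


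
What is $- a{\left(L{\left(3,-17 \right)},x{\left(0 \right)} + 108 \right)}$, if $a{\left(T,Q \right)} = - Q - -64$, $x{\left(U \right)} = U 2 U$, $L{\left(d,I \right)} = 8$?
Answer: $44$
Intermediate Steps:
$x{\left(U \right)} = 2 U^{2}$ ($x{\left(U \right)} = 2 U U = 2 U^{2}$)
$a{\left(T,Q \right)} = 64 - Q$ ($a{\left(T,Q \right)} = - Q + 64 = 64 - Q$)
$- a{\left(L{\left(3,-17 \right)},x{\left(0 \right)} + 108 \right)} = - (64 - \left(2 \cdot 0^{2} + 108\right)) = - (64 - \left(2 \cdot 0 + 108\right)) = - (64 - \left(0 + 108\right)) = - (64 - 108) = \left(-1\right) \left(-44\right) = 44$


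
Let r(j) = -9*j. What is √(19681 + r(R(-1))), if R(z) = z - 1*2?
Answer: 2*√4927 ≈ 140.39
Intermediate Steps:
R(z) = -2 + z (R(z) = z - 2 = -2 + z)
√(19681 + r(R(-1))) = √(19681 - 9*(-2 - 1)) = √(19681 - 9*(-3)) = √(19681 + 27) = √19708 = 2*√4927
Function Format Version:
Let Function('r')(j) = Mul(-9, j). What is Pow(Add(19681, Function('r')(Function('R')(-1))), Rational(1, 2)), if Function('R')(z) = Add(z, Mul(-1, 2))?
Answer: Mul(2, Pow(4927, Rational(1, 2))) ≈ 140.39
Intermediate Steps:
Function('R')(z) = Add(-2, z) (Function('R')(z) = Add(z, -2) = Add(-2, z))
Pow(Add(19681, Function('r')(Function('R')(-1))), Rational(1, 2)) = Pow(Add(19681, Mul(-9, Add(-2, -1))), Rational(1, 2)) = Pow(Add(19681, Mul(-9, -3)), Rational(1, 2)) = Pow(Add(19681, 27), Rational(1, 2)) = Pow(19708, Rational(1, 2)) = Mul(2, Pow(4927, Rational(1, 2)))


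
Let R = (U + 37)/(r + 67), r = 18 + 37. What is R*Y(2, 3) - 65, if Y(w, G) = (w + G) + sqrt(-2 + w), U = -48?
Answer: -7985/122 ≈ -65.451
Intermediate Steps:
r = 55
Y(w, G) = G + w + sqrt(-2 + w) (Y(w, G) = (G + w) + sqrt(-2 + w) = G + w + sqrt(-2 + w))
R = -11/122 (R = (-48 + 37)/(55 + 67) = -11/122 ≈ -0.090164)
R*Y(2, 3) - 65 = -11*(3 + 2 + sqrt(-2 + 2))/122 - 65 = -11*(3 + 2 + sqrt(0))/122 - 65 = -11*(3 + 2 + 0)/122 - 65 = -11/122*5 - 65 = -55/122 - 65 = -7985/122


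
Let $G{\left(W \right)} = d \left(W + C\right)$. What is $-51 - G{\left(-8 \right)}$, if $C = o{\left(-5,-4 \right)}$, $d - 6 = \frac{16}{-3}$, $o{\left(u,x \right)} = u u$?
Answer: $- \frac{187}{3} \approx -62.333$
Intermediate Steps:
$o{\left(u,x \right)} = u^{2}$
$d = \frac{2}{3}$ ($d = 6 + \frac{16}{-3} = 6 + 16 \left(- \frac{1}{3}\right) = 6 - \frac{16}{3} = \frac{2}{3} \approx 0.66667$)
$C = 25$ ($C = \left(-5\right)^{2} = 25$)
$G{\left(W \right)} = \frac{50}{3} + \frac{2 W}{3}$ ($G{\left(W \right)} = \frac{2 \left(W + 25\right)}{3} = \frac{2 \left(25 + W\right)}{3} = \frac{50}{3} + \frac{2 W}{3}$)
$-51 - G{\left(-8 \right)} = -51 - \left(\frac{50}{3} + \frac{2}{3} \left(-8\right)\right) = -51 - \left(\frac{50}{3} - \frac{16}{3}\right) = -51 - \frac{34}{3} = - \frac{187}{3}$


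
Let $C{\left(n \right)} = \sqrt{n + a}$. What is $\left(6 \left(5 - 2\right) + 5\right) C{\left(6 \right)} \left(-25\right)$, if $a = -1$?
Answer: $- 575 \sqrt{5} \approx -1285.7$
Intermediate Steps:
$C{\left(n \right)} = \sqrt{-1 + n}$ ($C{\left(n \right)} = \sqrt{n - 1} = \sqrt{-1 + n}$)
$\left(6 \left(5 - 2\right) + 5\right) C{\left(6 \right)} \left(-25\right) = \left(6 \left(5 - 2\right) + 5\right) \sqrt{-1 + 6} \left(-25\right) = \left(6 \left(5 - 2\right) + 5\right) \sqrt{5} \left(-25\right) = \left(6 \cdot 3 + 5\right) \sqrt{5} \left(-25\right) = \left(18 + 5\right) \sqrt{5} \left(-25\right) = 23 \sqrt{5} \left(-25\right) = - 575 \sqrt{5}$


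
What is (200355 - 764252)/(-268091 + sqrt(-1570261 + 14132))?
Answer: 151175710627/71874340410 + 563897*I*sqrt(1556129)/71874340410 ≈ 2.1033 + 0.009787*I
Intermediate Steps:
(200355 - 764252)/(-268091 + sqrt(-1570261 + 14132)) = -563897/(-268091 + sqrt(-1556129)) = -563897/(-268091 + I*sqrt(1556129))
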